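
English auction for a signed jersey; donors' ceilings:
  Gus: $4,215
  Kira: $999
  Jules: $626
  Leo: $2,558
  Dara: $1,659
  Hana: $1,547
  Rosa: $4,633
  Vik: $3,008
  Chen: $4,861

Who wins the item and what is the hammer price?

Chen wins at $4,633

Limits in order: 4,861 (Chen) > 4,633 (Rosa) > 4,215 (Gus) > 3,008 (Vik) > 2,558 (Leo) > 1,659 (Dara) > …
Bidding ends when Rosa exits at $4,633; Chen takes it.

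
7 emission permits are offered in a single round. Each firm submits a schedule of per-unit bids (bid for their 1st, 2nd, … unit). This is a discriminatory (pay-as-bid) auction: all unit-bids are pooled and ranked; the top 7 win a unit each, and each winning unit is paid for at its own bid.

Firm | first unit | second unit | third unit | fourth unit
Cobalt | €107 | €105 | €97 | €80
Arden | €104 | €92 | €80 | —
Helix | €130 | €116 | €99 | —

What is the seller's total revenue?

Total revenue: €758

Merging the schedules and taking the best 7: 130 (Helix-1), 116 (Helix-2), 107 (Cobalt-1), 105 (Cobalt-2), 104 (Arden-1), 99 (Helix-3), 97 (Cobalt-3)
Next rejected bid: €92 (not a price — pay-as-bid).
Each winning unit pays its own bid.
Revenue = 130 + 116 + 107 + 105 + 104 + 99 + 97 = €758.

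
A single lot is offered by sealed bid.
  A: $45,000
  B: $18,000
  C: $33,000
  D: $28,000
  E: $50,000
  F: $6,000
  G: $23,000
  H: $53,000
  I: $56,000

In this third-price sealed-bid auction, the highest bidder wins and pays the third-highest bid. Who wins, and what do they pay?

Bids ranked: 56,000 (I) > 53,000 (H) > 50,000 (E) > 45,000 (A) > 33,000 (C) > 28,000 (D) > …
I wins; payment is bid #3 in the ranking = $50,000.

I pays $50,000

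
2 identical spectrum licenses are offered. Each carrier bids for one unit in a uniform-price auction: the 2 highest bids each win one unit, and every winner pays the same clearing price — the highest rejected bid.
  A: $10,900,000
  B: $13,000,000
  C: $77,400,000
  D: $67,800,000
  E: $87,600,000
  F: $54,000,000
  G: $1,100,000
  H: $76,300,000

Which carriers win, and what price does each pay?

Bids ranked high→low: 87,600,000 (E), 77,400,000 (C), 76,300,000 (H), 67,800,000 (D), …
Top 2: E, C.
Clearing price = highest rejected bid = $76,300,000.

E, C; each pays $76,300,000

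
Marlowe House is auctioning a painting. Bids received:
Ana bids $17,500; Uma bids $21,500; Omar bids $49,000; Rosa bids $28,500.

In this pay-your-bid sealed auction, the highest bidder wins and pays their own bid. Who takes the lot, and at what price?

Omar pays $49,000

Sorting bids: 49,000 (Omar) > 28,500 (Rosa) > 21,500 (Uma) > 17,500 (Ana)
Omar has the highest bid and pays exactly that: $49,000.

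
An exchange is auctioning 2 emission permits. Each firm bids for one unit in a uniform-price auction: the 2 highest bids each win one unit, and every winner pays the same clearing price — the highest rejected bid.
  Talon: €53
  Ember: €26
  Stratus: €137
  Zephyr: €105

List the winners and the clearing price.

Stratus, Zephyr; each pays €53

Sorting: 137 (Stratus), 105 (Zephyr), 53 (Talon), 26 (Ember)
Winners (2 units): Stratus, Zephyr.
Highest unsuccessful bid: €53 → clearing price.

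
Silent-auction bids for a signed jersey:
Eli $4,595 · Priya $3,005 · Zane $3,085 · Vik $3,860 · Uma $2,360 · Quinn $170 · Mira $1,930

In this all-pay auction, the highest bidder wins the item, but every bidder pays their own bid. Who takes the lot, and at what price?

Eli pays $4,595

All-pay auction: the highest bidder wins the item, but every bidder pays their own bid.
Bids in order: 4,595 (Eli) > 3,860 (Vik) > 3,085 (Zane) > 3,005 (Priya) > 2,360 (Uma) > 1,930 (Mira) > …
Eli wins with the top bid; all bids are sunk regardless.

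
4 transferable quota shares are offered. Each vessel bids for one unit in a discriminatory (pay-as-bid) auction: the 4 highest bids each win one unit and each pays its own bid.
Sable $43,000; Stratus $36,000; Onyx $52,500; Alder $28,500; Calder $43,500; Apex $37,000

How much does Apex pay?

Apex pays $37,000

Ordering the bids: 52,500 (Onyx), 43,500 (Calder), 43,000 (Sable), 37,000 (Apex), 36,000 (Stratus), 28,500 (Alder)
Winners (4 units): Onyx, Calder, Sable, Apex.
Apex wins → own bid $37,000.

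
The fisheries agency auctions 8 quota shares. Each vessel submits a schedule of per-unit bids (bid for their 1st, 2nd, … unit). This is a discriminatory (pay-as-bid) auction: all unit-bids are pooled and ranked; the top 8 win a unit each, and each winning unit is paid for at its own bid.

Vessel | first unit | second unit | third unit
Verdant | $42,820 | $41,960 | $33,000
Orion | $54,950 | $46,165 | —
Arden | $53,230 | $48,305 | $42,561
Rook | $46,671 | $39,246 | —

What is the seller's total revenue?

All unit-bids, highest first — top 8: 54,950 (Orion-1), 53,230 (Arden-1), 48,305 (Arden-2), 46,671 (Rook-1), 46,165 (Orion-2), 42,820 (Verdant-1), 42,561 (Arden-3), 41,960 (Verdant-2)
Next rejected bid: $39,246 (not a price — pay-as-bid).
Each winning unit pays its own bid.
Revenue = 54,950 + 53,230 + 48,305 + 46,671 + 46,165 + 42,820 + 42,561 + 41,960 = $376,662.

Total revenue: $376,662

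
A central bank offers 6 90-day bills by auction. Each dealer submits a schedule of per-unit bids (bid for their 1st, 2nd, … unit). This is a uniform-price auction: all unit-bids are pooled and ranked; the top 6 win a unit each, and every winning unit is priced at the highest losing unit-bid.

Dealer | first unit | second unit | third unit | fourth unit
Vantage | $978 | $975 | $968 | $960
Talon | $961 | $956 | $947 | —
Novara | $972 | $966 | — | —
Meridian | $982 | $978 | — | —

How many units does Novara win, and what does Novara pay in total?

Novara: 1 unit, pays $966

Pooled unit-bids ranked (top 6): 982 (Meridian-1), 978 (Vantage-1), 978 (Meridian-2), 975 (Vantage-2), 972 (Novara-1), 968 (Vantage-3)
The (k+1)-th unit-bid is $966.
Novara wins 1 unit(s) at $966 each.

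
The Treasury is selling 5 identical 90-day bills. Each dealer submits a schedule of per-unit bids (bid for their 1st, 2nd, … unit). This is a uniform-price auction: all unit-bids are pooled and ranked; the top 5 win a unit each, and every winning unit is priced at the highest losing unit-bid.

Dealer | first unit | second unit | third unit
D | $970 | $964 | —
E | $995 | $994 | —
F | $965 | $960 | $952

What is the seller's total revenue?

Total revenue: $4,800

Pooled unit-bids ranked (top 5): 995 (E-1), 994 (E-2), 970 (D-1), 965 (F-1), 964 (D-2)
First bid not allocated: $960.
Allocation: D 2, E 2, F 1. Every unit priced at $960.
Revenue = 5 × 960 = $4,800.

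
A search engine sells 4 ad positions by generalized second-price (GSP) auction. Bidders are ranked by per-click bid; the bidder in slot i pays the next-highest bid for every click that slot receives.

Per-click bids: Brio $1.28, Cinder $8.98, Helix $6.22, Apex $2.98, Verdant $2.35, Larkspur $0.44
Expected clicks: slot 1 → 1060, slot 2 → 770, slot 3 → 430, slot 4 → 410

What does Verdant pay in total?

Ranked by bid: $8.98 (Cinder) > $6.22 (Helix) > $2.98 (Apex) > $2.35 (Verdant) > $1.28 (Brio) > …
Verdant holds slot 4 → pays next bid $1.28 × 410 clicks = $524.80.

Verdant pays $524.80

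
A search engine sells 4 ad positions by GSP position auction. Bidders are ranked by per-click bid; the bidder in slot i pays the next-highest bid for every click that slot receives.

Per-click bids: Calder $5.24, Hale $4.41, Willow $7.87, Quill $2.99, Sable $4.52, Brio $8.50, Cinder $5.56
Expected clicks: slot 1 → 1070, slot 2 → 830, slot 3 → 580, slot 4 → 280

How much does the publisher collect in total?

Ranked by bid: $8.50 (Brio) > $7.87 (Willow) > $5.56 (Cinder) > $5.24 (Calder) > $4.52 (Sable) > …
Slot 1: Brio pays $7.87 × 1070 = $8420.90
Slot 2: Willow pays $5.56 × 830 = $4614.80
Slot 3: Cinder pays $5.24 × 580 = $3039.20
Slot 4: Calder pays $4.52 × 280 = $1265.60
Total = $17340.50

Total revenue: $17340.50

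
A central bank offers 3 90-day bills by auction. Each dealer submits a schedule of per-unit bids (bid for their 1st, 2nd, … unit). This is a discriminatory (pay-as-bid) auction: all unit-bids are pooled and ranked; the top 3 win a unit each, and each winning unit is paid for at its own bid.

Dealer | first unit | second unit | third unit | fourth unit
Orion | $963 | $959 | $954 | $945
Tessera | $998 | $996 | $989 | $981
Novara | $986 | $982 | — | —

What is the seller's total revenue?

Total revenue: $2,983

Merging the schedules and taking the best 3: 998 (Tessera-1), 996 (Tessera-2), 989 (Tessera-3)
Next rejected bid: $986 (not a price — pay-as-bid).
Each winning unit pays its own bid.
Revenue = 998 + 996 + 989 = $2,983.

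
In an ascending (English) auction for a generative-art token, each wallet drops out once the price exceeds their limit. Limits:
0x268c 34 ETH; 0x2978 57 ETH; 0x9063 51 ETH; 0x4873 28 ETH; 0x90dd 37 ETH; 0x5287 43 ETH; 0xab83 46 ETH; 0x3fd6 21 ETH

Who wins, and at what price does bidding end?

Limits in order: 57 (0x2978) > 51 (0x9063) > 46 (0xab83) > 43 (0x5287) > 37 (0x90dd) > 34 (0x268c) > …
Once the price passes 51 ETH, only 0x2978 is left; the hammer falls at 0x9063's limit of 51 ETH.

0x2978 wins at 51 ETH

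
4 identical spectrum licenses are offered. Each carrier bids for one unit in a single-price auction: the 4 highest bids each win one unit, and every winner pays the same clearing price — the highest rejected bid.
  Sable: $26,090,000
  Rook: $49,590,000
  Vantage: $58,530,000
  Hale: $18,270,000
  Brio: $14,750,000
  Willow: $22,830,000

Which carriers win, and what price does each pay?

Vantage, Rook, Sable, Willow; each pays $18,270,000

Ordering the bids: 58,530,000 (Vantage), 49,590,000 (Rook), 26,090,000 (Sable), 22,830,000 (Willow), 18,270,000 (Hale), 14,750,000 (Brio)
Top 4: Vantage, Rook, Sable, Willow.
Clearing price = highest rejected bid = $18,270,000.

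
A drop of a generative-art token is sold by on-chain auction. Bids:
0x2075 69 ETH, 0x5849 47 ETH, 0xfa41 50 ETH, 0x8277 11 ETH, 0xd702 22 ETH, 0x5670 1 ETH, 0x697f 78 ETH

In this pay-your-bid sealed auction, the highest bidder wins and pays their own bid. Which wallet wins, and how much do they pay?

0x697f pays 78 ETH

Rule: the highest bidder wins and pays their own bid.
Sorting bids: 78 (0x697f) > 69 (0x2075) > 50 (0xfa41) > 47 (0x5849) > 22 (0xd702) > 11 (0x8277) > …
0x697f has the highest bid and pays exactly that: 78 ETH.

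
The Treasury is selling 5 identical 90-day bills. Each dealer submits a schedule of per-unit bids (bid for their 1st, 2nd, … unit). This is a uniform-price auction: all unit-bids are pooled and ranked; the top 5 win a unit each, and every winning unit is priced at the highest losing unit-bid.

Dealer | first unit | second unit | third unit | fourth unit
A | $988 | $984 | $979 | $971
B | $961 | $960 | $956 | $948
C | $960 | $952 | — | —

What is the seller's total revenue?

Pooled unit-bids ranked (top 5): 988 (A-1), 984 (A-2), 979 (A-3), 971 (A-4), 961 (B-1)
The (k+1)-th unit-bid is $960.
Allocation: A 4, B 1. Every unit priced at $960.
Revenue = 5 × 960 = $4,800.

Total revenue: $4,800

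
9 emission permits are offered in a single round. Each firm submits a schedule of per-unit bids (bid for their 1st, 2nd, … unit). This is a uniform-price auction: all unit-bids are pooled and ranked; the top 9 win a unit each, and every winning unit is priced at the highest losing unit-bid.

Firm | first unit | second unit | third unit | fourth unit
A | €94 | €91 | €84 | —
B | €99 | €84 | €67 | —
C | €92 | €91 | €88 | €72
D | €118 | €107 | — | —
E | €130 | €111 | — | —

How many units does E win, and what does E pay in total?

E: 2 units, pays €176

All unit-bids, highest first — top 9: 130 (E-1), 118 (D-1), 111 (E-2), 107 (D-2), 99 (B-1), 94 (A-1), 92 (C-1), 91 (A-2), 91 (C-2)
Highest rejected unit-bid = €88.
E wins 2 unit(s) at €88 each.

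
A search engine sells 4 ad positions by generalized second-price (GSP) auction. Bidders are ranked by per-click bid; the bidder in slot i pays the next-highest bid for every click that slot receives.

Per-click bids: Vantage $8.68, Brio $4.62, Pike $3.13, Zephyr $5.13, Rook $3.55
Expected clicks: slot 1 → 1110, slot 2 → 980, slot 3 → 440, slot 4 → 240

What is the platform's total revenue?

Ranked by bid: $8.68 (Vantage) > $5.13 (Zephyr) > $4.62 (Brio) > $3.55 (Rook) > $3.13 (Pike)
Slot 1: Vantage pays $5.13 × 1110 = $5694.30
Slot 2: Zephyr pays $4.62 × 980 = $4527.60
Slot 3: Brio pays $3.55 × 440 = $1562.00
Slot 4: Rook pays $3.13 × 240 = $751.20
Total = $12535.10

Total revenue: $12535.10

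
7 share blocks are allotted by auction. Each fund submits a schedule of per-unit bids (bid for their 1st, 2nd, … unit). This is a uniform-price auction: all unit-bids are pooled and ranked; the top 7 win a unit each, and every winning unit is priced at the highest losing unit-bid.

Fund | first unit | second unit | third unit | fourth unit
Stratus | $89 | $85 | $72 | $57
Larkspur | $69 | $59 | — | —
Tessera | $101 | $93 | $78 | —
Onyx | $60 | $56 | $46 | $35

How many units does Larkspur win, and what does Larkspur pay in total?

Larkspur: 1 unit, pays $60

Merging the schedules and taking the best 7: 101 (Tessera-1), 93 (Tessera-2), 89 (Stratus-1), 85 (Stratus-2), 78 (Tessera-3), 72 (Stratus-3), 69 (Larkspur-1)
The (k+1)-th unit-bid is $60.
Larkspur wins 1 unit(s) at $60 each.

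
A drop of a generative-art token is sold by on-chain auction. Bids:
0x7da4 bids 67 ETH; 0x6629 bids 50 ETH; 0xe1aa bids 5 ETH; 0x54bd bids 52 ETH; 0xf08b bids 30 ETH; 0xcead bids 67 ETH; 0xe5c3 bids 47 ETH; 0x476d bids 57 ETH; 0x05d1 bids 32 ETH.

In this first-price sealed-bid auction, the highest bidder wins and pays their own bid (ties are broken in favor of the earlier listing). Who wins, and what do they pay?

Bids ranked: 67 (0x7da4) > 67 (0xcead) > 57 (0x476d) > 52 (0x54bd) > 50 (0x6629) > 47 (0xe5c3) > …
0x7da4 and 0xcead tie at 67 ETH; tie-break gives it to 0x7da4.
0x7da4 has the highest bid and pays exactly that: 67 ETH.

0x7da4 pays 67 ETH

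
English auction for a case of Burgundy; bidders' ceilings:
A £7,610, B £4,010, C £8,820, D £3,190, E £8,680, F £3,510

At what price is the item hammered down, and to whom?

C wins at £8,680

Rule: the price rises until one bidder remains; the winner pays the price at which the last rival dropped out.
Limits in order: 8,820 (C) > 8,680 (E) > 7,610 (A) > 4,010 (B) > 3,510 (F) > 3,190 (D)
Bidding ends when E exits at £8,680; C takes it.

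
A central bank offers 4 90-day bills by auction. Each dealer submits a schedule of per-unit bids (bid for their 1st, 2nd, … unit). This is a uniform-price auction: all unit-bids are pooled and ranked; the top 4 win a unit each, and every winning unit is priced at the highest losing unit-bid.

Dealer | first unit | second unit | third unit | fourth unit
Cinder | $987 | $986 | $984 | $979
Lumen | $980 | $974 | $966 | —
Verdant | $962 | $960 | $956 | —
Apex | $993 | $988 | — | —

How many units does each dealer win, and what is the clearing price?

Apex 2, Cinder 2; clearing price $984

Pooled unit-bids ranked (top 4): 993 (Apex-1), 988 (Apex-2), 987 (Cinder-1), 986 (Cinder-2)
Highest rejected unit-bid = $984.
Allocation: Apex 2, Cinder 2.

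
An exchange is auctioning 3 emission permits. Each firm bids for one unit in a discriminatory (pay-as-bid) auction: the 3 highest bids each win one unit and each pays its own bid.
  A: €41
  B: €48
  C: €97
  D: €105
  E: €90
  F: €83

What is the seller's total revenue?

Sorting: 105 (D), 97 (C), 90 (E), 83 (F), 48 (B), …
The 3 highest are D, C, E.
Total revenue = 105 + 97 + 90 = €292.

Total revenue: €292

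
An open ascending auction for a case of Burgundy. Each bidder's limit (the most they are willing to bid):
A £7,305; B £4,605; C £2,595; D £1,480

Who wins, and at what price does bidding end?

Limits ranked: 7,305 (A) > 4,605 (B) > 2,595 (C) > 1,480 (D)
Bidding ends when B exits at £4,605; A takes it.

A wins at £4,605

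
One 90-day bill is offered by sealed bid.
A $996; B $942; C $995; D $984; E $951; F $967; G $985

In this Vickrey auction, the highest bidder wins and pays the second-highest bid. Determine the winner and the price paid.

Sorting bids: 996 (A) > 995 (C) > 985 (G) > 984 (D) > 967 (F) > 951 (E) > …
Second-price: A pays C's bid of $995.

A pays $995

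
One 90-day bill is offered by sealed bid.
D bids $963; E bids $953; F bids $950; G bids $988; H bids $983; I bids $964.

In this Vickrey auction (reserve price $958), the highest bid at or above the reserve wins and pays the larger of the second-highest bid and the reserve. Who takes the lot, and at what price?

G pays $983

Vickrey auction (reserve price $958): the highest bid at or above the reserve wins and pays the larger of the second-highest bid and the reserve.
Sorting bids: 988 (G) > 983 (H) > 964 (I) > 963 (D) > 953 (E) > 950 (F)
Highest eligible bid: G at $988.
Second-highest bid $983 exceeds the reserve $958 → payment $983.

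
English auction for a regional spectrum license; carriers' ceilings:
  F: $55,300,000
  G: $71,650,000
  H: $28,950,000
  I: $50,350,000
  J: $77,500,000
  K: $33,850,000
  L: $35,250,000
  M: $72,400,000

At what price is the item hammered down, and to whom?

Sorting limits: 77,500,000 (J) > 72,400,000 (M) > 71,650,000 (G) > 55,300,000 (F) > 50,350,000 (I) > 35,250,000 (L) > …
Bidding ends when M exits at $72,400,000; J takes it.

J wins at $72,400,000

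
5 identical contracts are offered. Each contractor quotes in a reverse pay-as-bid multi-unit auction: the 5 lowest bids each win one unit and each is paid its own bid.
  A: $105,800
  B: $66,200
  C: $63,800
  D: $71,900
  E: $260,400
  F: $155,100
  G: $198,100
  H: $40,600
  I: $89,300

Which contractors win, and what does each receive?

H $40,600, C $63,800, B $66,200, D $71,900, I $89,300

Sorting: 40,600 (H), 63,800 (C), 66,200 (B), 71,900 (D), 89,300 (I), 105,800 (A), 155,100 (F), …
The 5 lowest are H, C, B, D, I.
Each winner is paid its own bid: H $40,600, C $63,800, B $66,200, D $71,900, I $89,300.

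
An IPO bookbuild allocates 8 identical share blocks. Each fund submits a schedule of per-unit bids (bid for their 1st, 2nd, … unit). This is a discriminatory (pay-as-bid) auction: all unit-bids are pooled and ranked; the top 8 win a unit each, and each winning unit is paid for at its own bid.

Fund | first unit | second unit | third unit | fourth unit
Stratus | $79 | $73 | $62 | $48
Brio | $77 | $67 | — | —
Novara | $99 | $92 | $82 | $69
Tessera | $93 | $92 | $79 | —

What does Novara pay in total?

Novara pays $273

Merging the schedules and taking the best 8: 99 (Novara-1), 93 (Tessera-1), 92 (Novara-2), 92 (Tessera-2), 82 (Novara-3), 79 (Stratus-1), 79 (Tessera-3), 77 (Brio-1)
Next rejected bid: $73 (not a price — pay-as-bid).
Novara's winning unit-bids: 99 + 92 + 82 = $273.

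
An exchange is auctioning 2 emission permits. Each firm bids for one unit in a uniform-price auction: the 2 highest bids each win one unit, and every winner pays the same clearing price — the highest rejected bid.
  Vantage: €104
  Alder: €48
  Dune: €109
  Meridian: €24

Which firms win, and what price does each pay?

Dune, Vantage; each pays €48

Ordering the bids: 109 (Dune), 104 (Vantage), 48 (Alder), 24 (Meridian)
The 2 highest are Dune, Vantage.
Clearing price = highest rejected bid = €48.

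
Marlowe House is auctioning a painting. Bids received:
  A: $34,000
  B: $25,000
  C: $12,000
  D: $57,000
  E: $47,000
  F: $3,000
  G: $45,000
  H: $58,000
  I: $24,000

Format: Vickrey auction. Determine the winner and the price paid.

Bids in order: 58,000 (H) > 57,000 (D) > 47,000 (E) > 45,000 (G) > 34,000 (A) > 25,000 (B) > …
H is highest; pays the second-highest bid, $57,000.

H pays $57,000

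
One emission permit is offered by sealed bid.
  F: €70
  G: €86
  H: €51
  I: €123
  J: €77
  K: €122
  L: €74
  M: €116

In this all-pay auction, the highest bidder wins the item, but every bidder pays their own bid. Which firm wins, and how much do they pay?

I pays €123

All-pay auction: the highest bidder wins the item, but every bidder pays their own bid.
Bids ranked: 123 (I) > 122 (K) > 116 (M) > 86 (G) > 77 (J) > 74 (L) > …
I is highest and takes the item; every bidder forfeits their bid.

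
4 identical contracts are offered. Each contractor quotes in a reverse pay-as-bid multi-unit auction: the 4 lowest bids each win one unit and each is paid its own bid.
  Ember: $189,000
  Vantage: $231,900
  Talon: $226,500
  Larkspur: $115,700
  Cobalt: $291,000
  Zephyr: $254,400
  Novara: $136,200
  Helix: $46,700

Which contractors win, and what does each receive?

Helix $46,700, Larkspur $115,700, Novara $136,200, Ember $189,000

Ordering the bids: 46,700 (Helix), 115,700 (Larkspur), 136,200 (Novara), 189,000 (Ember), 226,500 (Talon), 231,900 (Vantage), …
Winners (4 units): Helix, Larkspur, Novara, Ember.
Each winner is paid its own bid: Helix $46,700, Larkspur $115,700, Novara $136,200, Ember $189,000.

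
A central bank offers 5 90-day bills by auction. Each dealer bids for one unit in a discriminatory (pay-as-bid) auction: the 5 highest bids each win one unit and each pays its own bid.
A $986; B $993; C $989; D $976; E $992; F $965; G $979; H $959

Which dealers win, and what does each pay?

Sorting: 993 (B), 992 (E), 989 (C), 986 (A), 979 (G), 976 (D), 965 (F), …
Winners (5 units): B, E, C, A, G.
Each winner pays its own bid: B $993, E $992, C $989, A $986, G $979.

B $993, E $992, C $989, A $986, G $979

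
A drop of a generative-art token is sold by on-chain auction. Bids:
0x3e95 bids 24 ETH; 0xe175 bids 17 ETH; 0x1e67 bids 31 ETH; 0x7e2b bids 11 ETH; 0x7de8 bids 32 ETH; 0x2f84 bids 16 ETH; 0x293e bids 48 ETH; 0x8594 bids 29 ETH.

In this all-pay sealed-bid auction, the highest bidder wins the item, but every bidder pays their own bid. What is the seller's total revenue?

Total revenue: 208 ETH

All-pay sealed-bid auction: the highest bidder wins the item, but every bidder pays their own bid.
Bids ranked: 48 (0x293e) > 32 (0x7de8) > 31 (0x1e67) > 29 (0x8594) > 24 (0x3e95) > 17 (0xe175) > …
0x293e wins with the top bid; all bids are sunk regardless.
Every bidder forfeits their bid regardless of winning.
Revenue = 24 + 17 + 31 + 11 + 32 + 16 + 48 + 29 = 208 ETH.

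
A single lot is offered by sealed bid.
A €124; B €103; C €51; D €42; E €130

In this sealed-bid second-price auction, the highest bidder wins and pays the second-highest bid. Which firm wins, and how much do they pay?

E pays €124

Rule: the highest bidder wins and pays the second-highest bid.
Bids in order: 130 (E) > 124 (A) > 103 (B) > 51 (C) > 42 (D)
E is highest; pays the second-highest bid, €124.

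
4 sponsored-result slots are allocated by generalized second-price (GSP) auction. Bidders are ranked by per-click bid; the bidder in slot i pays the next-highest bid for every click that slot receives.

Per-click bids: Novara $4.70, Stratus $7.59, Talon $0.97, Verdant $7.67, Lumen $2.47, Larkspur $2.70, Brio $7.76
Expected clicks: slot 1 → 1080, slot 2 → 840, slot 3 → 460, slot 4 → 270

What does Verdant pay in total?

Ranked by bid: $7.76 (Brio) > $7.67 (Verdant) > $7.59 (Stratus) > $4.70 (Novara) > $2.70 (Larkspur) > …
Verdant holds slot 2 → pays next bid $7.59 × 840 clicks = $6375.60.

Verdant pays $6375.60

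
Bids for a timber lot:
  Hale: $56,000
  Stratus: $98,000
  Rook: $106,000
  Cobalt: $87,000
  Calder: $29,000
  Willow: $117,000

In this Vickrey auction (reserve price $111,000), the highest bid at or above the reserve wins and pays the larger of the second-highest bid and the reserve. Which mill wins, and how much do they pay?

Willow pays $111,000

Bids in order: 117,000 (Willow) > 106,000 (Rook) > 98,000 (Stratus) > 87,000 (Cobalt) > 56,000 (Hale) > 29,000 (Calder)
Highest eligible bid: Willow at $117,000.
max(second-highest $106,000, reserve $111,000) = $111,000.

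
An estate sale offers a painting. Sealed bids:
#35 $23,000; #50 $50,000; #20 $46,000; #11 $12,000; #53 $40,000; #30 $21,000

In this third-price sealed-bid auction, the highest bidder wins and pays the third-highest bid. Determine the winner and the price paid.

#50 pays $40,000

Sorting bids: 50,000 (#50) > 46,000 (#20) > 40,000 (#53) > 23,000 (#35) > 21,000 (#30) > 12,000 (#11)
#50 wins; payment is bid #3 in the ranking = $40,000.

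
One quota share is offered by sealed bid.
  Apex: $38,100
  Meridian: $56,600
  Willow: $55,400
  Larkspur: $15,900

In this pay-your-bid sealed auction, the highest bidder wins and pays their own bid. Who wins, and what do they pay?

Meridian pays $56,600

Bids in order: 56,600 (Meridian) > 55,400 (Willow) > 38,100 (Apex) > 15,900 (Larkspur)
First-price: Meridian pays what they bid, $56,600.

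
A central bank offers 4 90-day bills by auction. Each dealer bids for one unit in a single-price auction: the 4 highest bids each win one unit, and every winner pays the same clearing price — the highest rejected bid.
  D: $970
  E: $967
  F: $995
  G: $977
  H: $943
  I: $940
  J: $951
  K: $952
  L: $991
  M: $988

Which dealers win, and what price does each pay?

Sorting: 995 (F), 991 (L), 988 (M), 977 (G), 970 (D), 967 (E), …
Winners (4 units): F, L, M, G.
Clearing price = highest rejected bid = $970.

F, L, M, G; each pays $970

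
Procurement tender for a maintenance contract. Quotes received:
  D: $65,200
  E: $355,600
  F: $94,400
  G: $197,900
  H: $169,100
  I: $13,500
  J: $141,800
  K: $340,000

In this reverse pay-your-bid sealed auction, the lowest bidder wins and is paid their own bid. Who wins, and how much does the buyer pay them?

Sorting bids: 13,500 (I) < 65,200 (D) < 94,400 (F) < 141,800 (J) < 169,100 (H) < 197,900 (G) < …
First-price: I is paid what they bid, $13,500.

I is paid $13,500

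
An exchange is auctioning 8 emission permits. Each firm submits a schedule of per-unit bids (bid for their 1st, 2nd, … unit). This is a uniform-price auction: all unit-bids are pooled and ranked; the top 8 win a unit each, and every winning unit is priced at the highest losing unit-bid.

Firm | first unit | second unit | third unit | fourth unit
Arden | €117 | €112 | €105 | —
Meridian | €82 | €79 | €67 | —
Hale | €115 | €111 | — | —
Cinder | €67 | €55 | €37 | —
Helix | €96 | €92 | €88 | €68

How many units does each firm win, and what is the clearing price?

Arden 3, Hale 2, Helix 3; clearing price €82

Pooled unit-bids ranked (top 8): 117 (Arden-1), 115 (Hale-1), 112 (Arden-2), 111 (Hale-2), 105 (Arden-3), 96 (Helix-1), 92 (Helix-2), 88 (Helix-3)
Highest rejected unit-bid = €82.
Allocation: Arden 3, Hale 2, Helix 3.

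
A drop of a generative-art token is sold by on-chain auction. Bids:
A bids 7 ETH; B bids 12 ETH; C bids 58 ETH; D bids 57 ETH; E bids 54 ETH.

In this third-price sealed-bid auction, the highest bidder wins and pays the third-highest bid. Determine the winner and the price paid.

C pays 54 ETH

Sorting bids: 58 (C) > 57 (D) > 54 (E) > 12 (B) > 7 (A)
C is highest; pays the third-highest bid, 54 ETH.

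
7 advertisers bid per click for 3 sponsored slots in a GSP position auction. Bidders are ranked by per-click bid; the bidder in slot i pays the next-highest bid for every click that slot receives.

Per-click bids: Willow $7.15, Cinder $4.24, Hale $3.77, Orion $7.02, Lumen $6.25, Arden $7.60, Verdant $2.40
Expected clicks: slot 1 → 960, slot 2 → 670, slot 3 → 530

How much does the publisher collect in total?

Total revenue: $14879.90

Sorting advertisers: $7.60 (Arden) > $7.15 (Willow) > $7.02 (Orion) > $6.25 (Lumen) > …
Slot 1: Arden pays $7.15 × 960 = $6864.00
Slot 2: Willow pays $7.02 × 670 = $4703.40
Slot 3: Orion pays $6.25 × 530 = $3312.50
Total = $14879.90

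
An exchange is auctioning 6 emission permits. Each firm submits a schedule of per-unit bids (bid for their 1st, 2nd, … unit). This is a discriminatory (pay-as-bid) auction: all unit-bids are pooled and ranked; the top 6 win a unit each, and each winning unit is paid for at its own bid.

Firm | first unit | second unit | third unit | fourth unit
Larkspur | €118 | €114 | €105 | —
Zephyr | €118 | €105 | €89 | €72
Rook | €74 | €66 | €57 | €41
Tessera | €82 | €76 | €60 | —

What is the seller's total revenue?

Total revenue: €649

Pooled unit-bids ranked (top 6): 118 (Larkspur-1), 118 (Zephyr-1), 114 (Larkspur-2), 105 (Larkspur-3), 105 (Zephyr-2), 89 (Zephyr-3)
Next rejected bid: €82 (not a price — pay-as-bid).
Each winning unit pays its own bid.
Revenue = 118 + 118 + 114 + 105 + 105 + 89 = €649.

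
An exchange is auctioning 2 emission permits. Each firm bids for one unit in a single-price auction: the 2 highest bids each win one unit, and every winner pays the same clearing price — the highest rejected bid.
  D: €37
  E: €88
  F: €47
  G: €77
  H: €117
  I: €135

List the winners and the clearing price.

Ordering the bids: 135 (I), 117 (H), 88 (E), 77 (G), …
Winners (2 units): I, H.
Clearing price = highest rejected bid = €88.

I, H; each pays €88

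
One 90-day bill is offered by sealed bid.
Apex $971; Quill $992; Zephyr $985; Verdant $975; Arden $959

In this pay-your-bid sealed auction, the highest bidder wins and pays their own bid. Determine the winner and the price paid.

Bids in order: 992 (Quill) > 985 (Zephyr) > 975 (Verdant) > 971 (Apex) > 959 (Arden)
First-price: Quill pays what they bid, $992.

Quill pays $992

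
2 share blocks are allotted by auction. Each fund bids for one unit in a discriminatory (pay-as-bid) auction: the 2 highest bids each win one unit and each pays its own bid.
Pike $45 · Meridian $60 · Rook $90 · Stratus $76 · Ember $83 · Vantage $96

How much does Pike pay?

Ordering the bids: 96 (Vantage), 90 (Rook), 83 (Ember), 76 (Stratus), …
Winners (2 units): Vantage, Rook.
Pike does not win → $0.

Pike pays $0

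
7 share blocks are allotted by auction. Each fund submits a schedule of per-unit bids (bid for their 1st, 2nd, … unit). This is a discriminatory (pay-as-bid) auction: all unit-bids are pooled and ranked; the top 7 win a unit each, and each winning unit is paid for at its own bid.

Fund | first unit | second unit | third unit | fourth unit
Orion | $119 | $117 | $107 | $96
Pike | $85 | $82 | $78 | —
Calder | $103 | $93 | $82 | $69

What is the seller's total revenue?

Total revenue: $720

Merging the schedules and taking the best 7: 119 (Orion-1), 117 (Orion-2), 107 (Orion-3), 103 (Calder-1), 96 (Orion-4), 93 (Calder-2), 85 (Pike-1)
Next rejected bid: $82 (not a price — pay-as-bid).
Each winning unit pays its own bid.
Revenue = 119 + 117 + 107 + 103 + 96 + 93 + 85 = $720.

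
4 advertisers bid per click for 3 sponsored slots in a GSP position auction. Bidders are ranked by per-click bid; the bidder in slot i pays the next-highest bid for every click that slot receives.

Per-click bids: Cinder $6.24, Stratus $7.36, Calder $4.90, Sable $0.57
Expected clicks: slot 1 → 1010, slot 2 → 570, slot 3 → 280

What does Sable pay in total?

Sable pays $0.00

Per-click bids in order: $7.36 (Stratus) > $6.24 (Cinder) > $4.90 (Calder) > $0.57 (Sable)
Sable ranks below slot 3 → no slot, pays nothing.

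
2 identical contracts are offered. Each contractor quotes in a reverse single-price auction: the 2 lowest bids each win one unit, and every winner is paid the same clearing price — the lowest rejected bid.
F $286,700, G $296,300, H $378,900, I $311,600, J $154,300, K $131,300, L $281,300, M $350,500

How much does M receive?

M is paid $0

Bids ranked low→high: 131,300 (K), 154,300 (J), 281,300 (L), 286,700 (F), …
The 2 lowest are K, J.
Clearing price = lowest rejected bid = $281,300.
M does not win → is paid $0.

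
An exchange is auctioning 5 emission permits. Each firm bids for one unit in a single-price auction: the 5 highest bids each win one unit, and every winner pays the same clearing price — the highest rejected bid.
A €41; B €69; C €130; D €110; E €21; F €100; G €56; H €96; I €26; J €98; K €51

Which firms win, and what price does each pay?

C, D, F, J, H; each pays €69

Bids ranked high→low: 130 (C), 110 (D), 100 (F), 98 (J), 96 (H), 69 (B), 56 (G), …
Winners (5 units): C, D, F, J, H.
First losing bid is B's €69, which sets the uniform price.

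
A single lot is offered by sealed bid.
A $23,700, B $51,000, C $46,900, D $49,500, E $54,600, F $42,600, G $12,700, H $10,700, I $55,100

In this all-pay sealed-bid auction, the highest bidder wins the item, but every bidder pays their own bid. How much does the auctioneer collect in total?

Bids in order: 55,100 (I) > 54,600 (E) > 51,000 (B) > 49,500 (D) > 46,900 (C) > 42,600 (F) > …
I wins with the top bid; all bids are sunk regardless.
Every bidder forfeits their bid regardless of winning.
Revenue = 23,700 + 51,000 + 46,900 + 49,500 + 54,600 + 42,600 + 12,700 + 10,700 + 55,100 = $346,800.

Total revenue: $346,800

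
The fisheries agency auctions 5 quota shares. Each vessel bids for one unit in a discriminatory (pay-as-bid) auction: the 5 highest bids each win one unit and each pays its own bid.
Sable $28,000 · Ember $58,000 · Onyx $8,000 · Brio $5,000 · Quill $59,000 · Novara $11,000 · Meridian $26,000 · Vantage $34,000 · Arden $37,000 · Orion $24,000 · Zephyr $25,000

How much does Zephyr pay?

Bids ranked high→low: 59,000 (Quill), 58,000 (Ember), 37,000 (Arden), 34,000 (Vantage), 28,000 (Sable), 26,000 (Meridian), 25,000 (Zephyr), …
Winners (5 units): Quill, Ember, Arden, Vantage, Sable.
Zephyr does not win → $0.

Zephyr pays $0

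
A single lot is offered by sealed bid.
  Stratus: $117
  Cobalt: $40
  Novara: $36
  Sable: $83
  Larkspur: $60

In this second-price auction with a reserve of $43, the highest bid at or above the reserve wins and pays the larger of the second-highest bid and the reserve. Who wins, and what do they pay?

Rule: the highest bid at or above the reserve wins and pays the larger of the second-highest bid and the reserve.
Sorting bids: 117 (Stratus) > 83 (Sable) > 60 (Larkspur) > 40 (Cobalt) > 36 (Novara)
Stratus has the top bid at or above the reserve ($117).
Second-highest bid $83 exceeds the reserve $43 → payment $83.

Stratus pays $83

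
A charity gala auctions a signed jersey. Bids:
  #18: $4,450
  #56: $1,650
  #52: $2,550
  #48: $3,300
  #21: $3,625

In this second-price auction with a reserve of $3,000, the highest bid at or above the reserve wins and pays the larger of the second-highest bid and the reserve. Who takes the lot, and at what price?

#18 pays $3,625

Sorting bids: 4,450 (#18) > 3,625 (#21) > 3,300 (#48) > 2,550 (#52) > 1,650 (#56)
Highest eligible bid: #18 at $4,450.
Second-highest bid $3,625 exceeds the reserve $3,000 → payment $3,625.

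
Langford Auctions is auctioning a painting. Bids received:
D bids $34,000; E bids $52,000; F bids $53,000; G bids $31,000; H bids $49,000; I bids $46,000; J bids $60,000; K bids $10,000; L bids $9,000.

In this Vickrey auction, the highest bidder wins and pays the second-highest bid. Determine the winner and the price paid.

J pays $53,000

Bids in order: 60,000 (J) > 53,000 (F) > 52,000 (E) > 49,000 (H) > 46,000 (I) > 34,000 (D) > …
J is highest; pays the second-highest bid, $53,000.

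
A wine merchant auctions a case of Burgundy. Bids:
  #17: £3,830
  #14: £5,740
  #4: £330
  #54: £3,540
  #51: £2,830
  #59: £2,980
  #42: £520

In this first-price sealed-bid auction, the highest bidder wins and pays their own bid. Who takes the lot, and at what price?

#14 pays £5,740

Bids in order: 5,740 (#14) > 3,830 (#17) > 3,540 (#54) > 2,980 (#59) > 2,830 (#51) > 520 (#42) > …
First-price: #14 pays what they bid, £5,740.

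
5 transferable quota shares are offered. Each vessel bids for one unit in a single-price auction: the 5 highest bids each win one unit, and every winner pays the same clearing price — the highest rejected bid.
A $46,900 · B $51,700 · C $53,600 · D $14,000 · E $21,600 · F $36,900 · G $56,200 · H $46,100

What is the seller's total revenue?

Total revenue: $184,500

Ordering the bids: 56,200 (G), 53,600 (C), 51,700 (B), 46,900 (A), 46,100 (H), 36,900 (F), 21,600 (E), …
Top 5: G, C, B, A, H.
Clearing price = highest rejected bid = $36,900.
Total revenue = 5 × $36,900 = $184,500.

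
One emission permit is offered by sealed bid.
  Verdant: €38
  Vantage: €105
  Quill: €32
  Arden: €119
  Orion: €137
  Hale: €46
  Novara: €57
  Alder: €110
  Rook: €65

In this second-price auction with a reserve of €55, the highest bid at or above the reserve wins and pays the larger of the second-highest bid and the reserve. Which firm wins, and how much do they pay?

Orion pays €119

Bids ranked: 137 (Orion) > 119 (Arden) > 110 (Alder) > 105 (Vantage) > 65 (Rook) > 57 (Novara) > …
Highest eligible bid: Orion at €137.
Second-highest bid €119 exceeds the reserve €55 → payment €119.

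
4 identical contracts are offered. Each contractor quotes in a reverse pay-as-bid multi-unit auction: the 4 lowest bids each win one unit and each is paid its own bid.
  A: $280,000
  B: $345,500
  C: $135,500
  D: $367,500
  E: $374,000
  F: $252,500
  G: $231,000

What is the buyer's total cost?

Sorting: 135,500 (C), 231,000 (G), 252,500 (F), 280,000 (A), 345,500 (B), 367,500 (D), …
Lowest 4: C, G, F, A.
Total cost = 135,500 + 231,000 + 252,500 + 280,000 = $899,000.

Total cost: $899,000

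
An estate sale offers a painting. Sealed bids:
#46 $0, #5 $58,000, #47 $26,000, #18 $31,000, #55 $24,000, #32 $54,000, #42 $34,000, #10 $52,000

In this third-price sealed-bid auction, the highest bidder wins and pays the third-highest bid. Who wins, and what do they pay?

Sorting bids: 58,000 (#5) > 54,000 (#32) > 52,000 (#10) > 34,000 (#42) > 31,000 (#18) > 26,000 (#47) > …
#5 wins; payment is bid #3 in the ranking = $52,000.

#5 pays $52,000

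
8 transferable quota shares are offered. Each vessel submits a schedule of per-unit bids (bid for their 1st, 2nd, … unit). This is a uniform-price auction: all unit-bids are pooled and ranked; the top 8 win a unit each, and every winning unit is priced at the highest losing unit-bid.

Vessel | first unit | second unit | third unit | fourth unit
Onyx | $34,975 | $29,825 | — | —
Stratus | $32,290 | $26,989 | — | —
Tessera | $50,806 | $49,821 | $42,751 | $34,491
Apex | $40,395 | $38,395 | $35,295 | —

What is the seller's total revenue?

All unit-bids, highest first — top 8: 50,806 (Tessera-1), 49,821 (Tessera-2), 42,751 (Tessera-3), 40,395 (Apex-1), 38,395 (Apex-2), 35,295 (Apex-3), 34,975 (Onyx-1), 34,491 (Tessera-4)
First bid not allocated: $32,290.
Allocation: Apex 3, Onyx 1, Tessera 4. Every unit priced at $32,290.
Revenue = 8 × 32,290 = $258,320.

Total revenue: $258,320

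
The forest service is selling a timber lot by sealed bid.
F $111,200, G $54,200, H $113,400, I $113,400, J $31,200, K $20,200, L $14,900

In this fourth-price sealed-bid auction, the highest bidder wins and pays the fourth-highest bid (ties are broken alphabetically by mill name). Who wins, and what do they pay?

H pays $54,200

Bids ranked: 113,400 (H) > 113,400 (I) > 111,200 (F) > 54,200 (G) > 31,200 (J) > 20,200 (K) > …
H and I tie at $113,400; tie-break gives it to H.
H is highest; pays the fourth-highest bid, $54,200.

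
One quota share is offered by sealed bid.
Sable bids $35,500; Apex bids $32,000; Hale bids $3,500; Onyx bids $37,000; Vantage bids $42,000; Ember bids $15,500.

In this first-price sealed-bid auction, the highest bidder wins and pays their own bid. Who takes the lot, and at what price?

Vantage pays $42,000

First-price sealed-bid auction: the highest bidder wins and pays their own bid.
Sorting bids: 42,000 (Vantage) > 37,000 (Onyx) > 35,500 (Sable) > 32,000 (Apex) > 15,500 (Ember) > 3,500 (Hale)
First-price: Vantage pays what they bid, $42,000.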